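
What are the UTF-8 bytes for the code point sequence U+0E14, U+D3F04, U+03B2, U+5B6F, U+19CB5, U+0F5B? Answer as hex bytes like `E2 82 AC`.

U+0E14: 3-byte form → E0 B8 94.
U+D3F04: 4-byte form → F3 93 BC 84.
U+03B2: 2-byte form → CE B2.
U+5B6F: 3-byte form → E5 AD AF.
U+19CB5: 4-byte form → F0 99 B2 B5.
U+0F5B: 3-byte form → E0 BD 9B.
Concatenated (19 bytes): E0 B8 94 F3 93 BC 84 CE B2 E5 AD AF F0 99 B2 B5 E0 BD 9B.

E0 B8 94 F3 93 BC 84 CE B2 E5 AD AF F0 99 B2 B5 E0 BD 9B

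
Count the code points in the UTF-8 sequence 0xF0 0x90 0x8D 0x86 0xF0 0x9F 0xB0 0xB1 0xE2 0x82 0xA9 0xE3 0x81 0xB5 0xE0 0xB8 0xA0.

5

Byte at offset 0: 0xF0 = 11110000 → 4-byte char (#1). Advance 4.
Byte at offset 4: 0xF0 = 11110000 → 4-byte char (#2). Advance 4.
Byte at offset 8: 0xE2 = 11100010 → 3-byte char (#3). Advance 3.
Byte at offset 11: 0xE3 = 11100011 → 3-byte char (#4). Advance 3.
Byte at offset 14: 0xE0 = 11100000 → 3-byte char (#5). Advance 3.
Reached end at offset 17 after 5 code points.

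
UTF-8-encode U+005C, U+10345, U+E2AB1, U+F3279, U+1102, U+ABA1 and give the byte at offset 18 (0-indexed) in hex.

0xA1

U+005C → 1-byte form 5C at offsets 0–0.
U+10345 → 4-byte form F0 90 8D 85 at offsets 1–4.
U+E2AB1 → 4-byte form F3 A2 AA B1 at offsets 5–8.
U+F3279 → 4-byte form F3 B3 89 B9 at offsets 9–12.
U+1102 → 3-byte form E1 84 82 at offsets 13–15.
U+ABA1 → 3-byte form EA AE A1 at offsets 16–18.
Offset 18 falls in char 6's range; it's byte 3 of EA AE A1 = 0xA1.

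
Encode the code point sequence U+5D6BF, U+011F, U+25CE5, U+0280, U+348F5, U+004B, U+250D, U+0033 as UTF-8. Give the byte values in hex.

U+5D6BF: 4-byte form → F1 9D 9A BF.
U+011F: 2-byte form → C4 9F.
U+25CE5: 4-byte form → F0 A5 B3 A5.
U+0280: 2-byte form → CA 80.
U+348F5: 4-byte form → F0 B4 A3 B5.
U+004B: 1-byte form → 4B.
U+250D: 3-byte form → E2 94 8D.
U+0033: 1-byte form → 33.
Concatenated (21 bytes): F1 9D 9A BF C4 9F F0 A5 B3 A5 CA 80 F0 B4 A3 B5 4B E2 94 8D 33.

F1 9D 9A BF C4 9F F0 A5 B3 A5 CA 80 F0 B4 A3 B5 4B E2 94 8D 33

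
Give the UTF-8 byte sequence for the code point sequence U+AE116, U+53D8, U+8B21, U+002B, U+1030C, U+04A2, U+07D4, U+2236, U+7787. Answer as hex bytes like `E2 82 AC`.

U+AE116: 4-byte form → F2 AE 84 96.
U+53D8: 3-byte form → E5 8F 98.
U+8B21: 3-byte form → E8 AC A1.
U+002B: 1-byte form → 2B.
U+1030C: 4-byte form → F0 90 8C 8C.
U+04A2: 2-byte form → D2 A2.
U+07D4: 2-byte form → DF 94.
U+2236: 3-byte form → E2 88 B6.
U+7787: 3-byte form → E7 9E 87.
Concatenated (25 bytes): F2 AE 84 96 E5 8F 98 E8 AC A1 2B F0 90 8C 8C D2 A2 DF 94 E2 88 B6 E7 9E 87.

F2 AE 84 96 E5 8F 98 E8 AC A1 2B F0 90 8C 8C D2 A2 DF 94 E2 88 B6 E7 9E 87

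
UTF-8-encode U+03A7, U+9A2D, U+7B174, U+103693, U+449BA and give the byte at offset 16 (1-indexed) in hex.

1-indexed offset 16 is 0-indexed offset 15.
U+03A7 → 2-byte form CE A7 at offsets 0–1.
U+9A2D → 3-byte form E9 A8 AD at offsets 2–4.
U+7B174 → 4-byte form F1 BB 85 B4 at offsets 5–8.
U+103693 → 4-byte form F4 83 9A 93 at offsets 9–12.
U+449BA → 4-byte form F1 84 A6 BA at offsets 13–16.
Offset 15 falls in char 5's range; it's byte 3 of F1 84 A6 BA = 0xA6.

0xA6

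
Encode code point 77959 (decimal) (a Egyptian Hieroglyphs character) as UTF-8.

F0 93 82 87

U+13087 = 0x13087 = 77959 decimal. In range U+10000–U+10FFFF → 4-byte form: 11110xxx 10xxxxxx 10xxxxxx 10xxxxxx.
Binary (21 bits): 000010011000010000111.
Split 3+6+6+6: 000 | 010011 | 000010 | 000111.
Byte 1: 11110000 = 0xF0.
Byte 2: 10010011 = 0x93.
Byte 3: 10000010 = 0x82.
Byte 4: 10000111 = 0x87.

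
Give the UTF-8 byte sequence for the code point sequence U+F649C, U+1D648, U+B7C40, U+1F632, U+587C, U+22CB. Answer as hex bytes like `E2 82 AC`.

F3 B6 92 9C F0 9D 99 88 F2 B7 B1 80 F0 9F 98 B2 E5 A1 BC E2 8B 8B

U+F649C: 4-byte form → F3 B6 92 9C.
U+1D648: 4-byte form → F0 9D 99 88.
U+B7C40: 4-byte form → F2 B7 B1 80.
U+1F632: 4-byte form → F0 9F 98 B2.
U+587C: 3-byte form → E5 A1 BC.
U+22CB: 3-byte form → E2 8B 8B.
Concatenated (22 bytes): F3 B6 92 9C F0 9D 99 88 F2 B7 B1 80 F0 9F 98 B2 E5 A1 BC E2 8B 8B.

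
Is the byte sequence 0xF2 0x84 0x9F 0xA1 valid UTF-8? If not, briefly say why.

Leading byte 0xF2 = 11110010 → 4-byte form.
Continuation bytes 0x84=10000100, 0x9F=10011111, 0xA1=10100001 all match 10xxxxxx.
Decoded value 0x847E1 is ≥ 0x10000 (shortest form) and not a surrogate.

valid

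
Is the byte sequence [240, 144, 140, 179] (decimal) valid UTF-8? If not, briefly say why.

valid

Leading byte 0xF0 = 11110000 → 4-byte form.
Continuation bytes 0x90=10010000, 0x8C=10001100, 0xB3=10110011 all match 10xxxxxx.
Decoded value 0x10333 is ≥ 0x10000 (shortest form) and not a surrogate.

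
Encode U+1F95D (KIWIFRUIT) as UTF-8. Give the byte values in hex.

F0 9F A5 9D

U+1F95D = 0x1F95D = 129373 decimal. In range U+10000–U+10FFFF → 4-byte form: 11110xxx 10xxxxxx 10xxxxxx 10xxxxxx.
Binary (21 bits): 000011111100101011101.
Split 3+6+6+6: 000 | 011111 | 100101 | 011101.
Byte 1: 11110000 = 0xF0.
Byte 2: 10011111 = 0x9F.
Byte 3: 10100101 = 0xA5.
Byte 4: 10011101 = 0x9D.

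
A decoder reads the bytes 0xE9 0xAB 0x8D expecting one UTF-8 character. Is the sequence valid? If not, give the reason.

Leading byte 0xE9 = 11101001 → 3-byte form.
Continuation bytes 0xAB=10101011, 0x8D=10001101 all match 10xxxxxx.
Decoded value 0x9ACD is ≥ 0x800 (shortest form) and not a surrogate.

valid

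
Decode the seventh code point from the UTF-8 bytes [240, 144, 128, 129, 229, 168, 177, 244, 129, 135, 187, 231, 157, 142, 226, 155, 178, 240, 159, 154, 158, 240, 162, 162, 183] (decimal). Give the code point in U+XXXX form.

Offset 0: leading byte 0xF0 = 11110000 → 4-byte char #1 = F0 90 80 81.
Offset 4: leading byte 0xE5 = 11100101 → 3-byte char #2 = E5 A8 B1.
Offset 7: leading byte 0xF4 = 11110100 → 4-byte char #3 = F4 81 87 BB.
Offset 11: leading byte 0xE7 = 11100111 → 3-byte char #4 = E7 9D 8E.
Offset 14: leading byte 0xE2 = 11100010 → 3-byte char #5 = E2 9B B2.
Offset 17: leading byte 0xF0 = 11110000 → 4-byte char #6 = F0 9F 9A 9E.
Offset 21: leading byte 0xF0 = 11110000 → 4-byte char #7 = F0 A2 A2 B7.
Leading byte 0xF0 = 11110000 matches 11110xxx → 4-byte sequence.
Byte 1: 0xF0 = 11110000, payload 000 (3 bits).
Byte 2: 0xA2 = 10100010 (10xxxxxx ✓), payload 100010.
Byte 3: 0xA2 = 10100010 (10xxxxxx ✓), payload 100010.
Byte 4: 0xB7 = 10110111 (10xxxxxx ✓), payload 110111.
Concatenate: 000100010100010110111 = 0x228B7 (21 bits → U+228B7).

U+228B7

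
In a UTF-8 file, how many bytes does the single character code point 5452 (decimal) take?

3

U+154C = 0x154C. UTF-8 uses 1 byte below 0x80, 2 below 0x800, 3 below 0x10000, 4 up to 0x10FFFF. 0x154C is in U+0800–U+FFFF → 3 bytes.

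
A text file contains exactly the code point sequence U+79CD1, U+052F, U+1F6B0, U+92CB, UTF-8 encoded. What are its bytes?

U+79CD1: 4-byte form → F1 B9 B3 91.
U+052F: 2-byte form → D4 AF.
U+1F6B0: 4-byte form → F0 9F 9A B0.
U+92CB: 3-byte form → E9 8B 8B.
Concatenated (13 bytes): F1 B9 B3 91 D4 AF F0 9F 9A B0 E9 8B 8B.

F1 B9 B3 91 D4 AF F0 9F 9A B0 E9 8B 8B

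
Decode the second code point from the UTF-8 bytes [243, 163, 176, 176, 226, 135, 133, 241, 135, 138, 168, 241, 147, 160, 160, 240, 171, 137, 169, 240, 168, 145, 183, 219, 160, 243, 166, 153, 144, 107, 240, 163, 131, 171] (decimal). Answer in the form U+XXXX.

U+21C5

Offset 0: leading byte 0xF3 = 11110011 → 4-byte char #1 = F3 A3 B0 B0.
Offset 4: leading byte 0xE2 = 11100010 → 3-byte char #2 = E2 87 85.
Leading byte 0xE2 = 11100010 matches 1110xxxx → 3-byte sequence.
Byte 1: 0xE2 = 11100010, payload 0010 (4 bits).
Byte 2: 0x87 = 10000111 (10xxxxxx ✓), payload 000111.
Byte 3: 0x85 = 10000101 (10xxxxxx ✓), payload 000101.
Concatenate: 0010000111000101 = 0x21C5 (16 bits → U+21C5).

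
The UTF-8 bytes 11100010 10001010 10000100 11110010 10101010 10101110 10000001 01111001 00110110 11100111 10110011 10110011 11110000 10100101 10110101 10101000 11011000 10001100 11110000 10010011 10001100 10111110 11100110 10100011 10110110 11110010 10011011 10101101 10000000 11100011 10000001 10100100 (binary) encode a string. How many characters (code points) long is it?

11

Byte at offset 0: 0xE2 = 11100010 → 3-byte char (#1). Advance 3.
Byte at offset 3: 0xF2 = 11110010 → 4-byte char (#2). Advance 4.
Byte at offset 7: 0x79 = 01111001 → 1-byte char (#3). Advance 1.
Byte at offset 8: 0x36 = 00110110 → 1-byte char (#4). Advance 1.
Byte at offset 9: 0xE7 = 11100111 → 3-byte char (#5). Advance 3.
Byte at offset 12: 0xF0 = 11110000 → 4-byte char (#6). Advance 4.
Byte at offset 16: 0xD8 = 11011000 → 2-byte char (#7). Advance 2.
Byte at offset 18: 0xF0 = 11110000 → 4-byte char (#8). Advance 4.
Byte at offset 22: 0xE6 = 11100110 → 3-byte char (#9). Advance 3.
Byte at offset 25: 0xF2 = 11110010 → 4-byte char (#10). Advance 4.
Byte at offset 29: 0xE3 = 11100011 → 3-byte char (#11). Advance 3.
Reached end at offset 32 after 11 code points.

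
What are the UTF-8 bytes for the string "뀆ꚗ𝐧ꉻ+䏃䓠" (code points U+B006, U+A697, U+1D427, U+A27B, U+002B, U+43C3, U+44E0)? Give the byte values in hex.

U+B006: 3-byte form → EB 80 86.
U+A697: 3-byte form → EA 9A 97.
U+1D427: 4-byte form → F0 9D 90 A7.
U+A27B: 3-byte form → EA 89 BB.
U+002B: 1-byte form → 2B.
U+43C3: 3-byte form → E4 8F 83.
U+44E0: 3-byte form → E4 93 A0.
Concatenated (20 bytes): EB 80 86 EA 9A 97 F0 9D 90 A7 EA 89 BB 2B E4 8F 83 E4 93 A0.

EB 80 86 EA 9A 97 F0 9D 90 A7 EA 89 BB 2B E4 8F 83 E4 93 A0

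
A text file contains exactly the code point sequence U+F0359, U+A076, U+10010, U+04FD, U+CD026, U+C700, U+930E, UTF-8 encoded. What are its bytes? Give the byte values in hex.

F3 B0 8D 99 EA 81 B6 F0 90 80 90 D3 BD F3 8D 80 A6 EC 9C 80 E9 8C 8E

U+F0359: 4-byte form → F3 B0 8D 99.
U+A076: 3-byte form → EA 81 B6.
U+10010: 4-byte form → F0 90 80 90.
U+04FD: 2-byte form → D3 BD.
U+CD026: 4-byte form → F3 8D 80 A6.
U+C700: 3-byte form → EC 9C 80.
U+930E: 3-byte form → E9 8C 8E.
Concatenated (23 bytes): F3 B0 8D 99 EA 81 B6 F0 90 80 90 D3 BD F3 8D 80 A6 EC 9C 80 E9 8C 8E.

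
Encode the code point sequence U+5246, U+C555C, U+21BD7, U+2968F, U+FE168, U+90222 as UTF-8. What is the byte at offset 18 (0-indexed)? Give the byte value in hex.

0xA8

U+5246 → 3-byte form E5 89 86 at offsets 0–2.
U+C555C → 4-byte form F3 85 95 9C at offsets 3–6.
U+21BD7 → 4-byte form F0 A1 AF 97 at offsets 7–10.
U+2968F → 4-byte form F0 A9 9A 8F at offsets 11–14.
U+FE168 → 4-byte form F3 BE 85 A8 at offsets 15–18.
Offset 18 falls in char 5's range; it's byte 4 of F3 BE 85 A8 = 0xA8.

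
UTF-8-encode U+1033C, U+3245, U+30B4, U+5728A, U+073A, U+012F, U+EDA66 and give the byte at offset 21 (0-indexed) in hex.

0xA6

U+1033C → 4-byte form F0 90 8C BC at offsets 0–3.
U+3245 → 3-byte form E3 89 85 at offsets 4–6.
U+30B4 → 3-byte form E3 82 B4 at offsets 7–9.
U+5728A → 4-byte form F1 97 8A 8A at offsets 10–13.
U+073A → 2-byte form DC BA at offsets 14–15.
U+012F → 2-byte form C4 AF at offsets 16–17.
U+EDA66 → 4-byte form F3 AD A9 A6 at offsets 18–21.
Offset 21 falls in char 7's range; it's byte 4 of F3 AD A9 A6 = 0xA6.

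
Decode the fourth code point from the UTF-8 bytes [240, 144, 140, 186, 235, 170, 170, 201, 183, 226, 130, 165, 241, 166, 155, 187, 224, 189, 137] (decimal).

U+20A5

Offset 0: leading byte 0xF0 = 11110000 → 4-byte char #1 = F0 90 8C BA.
Offset 4: leading byte 0xEB = 11101011 → 3-byte char #2 = EB AA AA.
Offset 7: leading byte 0xC9 = 11001001 → 2-byte char #3 = C9 B7.
Offset 9: leading byte 0xE2 = 11100010 → 3-byte char #4 = E2 82 A5.
Leading byte 0xE2 = 11100010 matches 1110xxxx → 3-byte sequence.
Byte 1: 0xE2 = 11100010, payload 0010 (4 bits).
Byte 2: 0x82 = 10000010 (10xxxxxx ✓), payload 000010.
Byte 3: 0xA5 = 10100101 (10xxxxxx ✓), payload 100101.
Concatenate: 0010000010100101 = 0x20A5 (16 bits → U+20A5).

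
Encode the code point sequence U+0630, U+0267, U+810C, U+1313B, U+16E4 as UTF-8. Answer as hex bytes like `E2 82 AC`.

U+0630: 2-byte form → D8 B0.
U+0267: 2-byte form → C9 A7.
U+810C: 3-byte form → E8 84 8C.
U+1313B: 4-byte form → F0 93 84 BB.
U+16E4: 3-byte form → E1 9B A4.
Concatenated (14 bytes): D8 B0 C9 A7 E8 84 8C F0 93 84 BB E1 9B A4.

D8 B0 C9 A7 E8 84 8C F0 93 84 BB E1 9B A4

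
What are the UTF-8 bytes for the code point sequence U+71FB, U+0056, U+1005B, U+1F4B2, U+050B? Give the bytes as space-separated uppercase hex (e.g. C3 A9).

E7 87 BB 56 F0 90 81 9B F0 9F 92 B2 D4 8B

U+71FB: 3-byte form → E7 87 BB.
U+0056: 1-byte form → 56.
U+1005B: 4-byte form → F0 90 81 9B.
U+1F4B2: 4-byte form → F0 9F 92 B2.
U+050B: 2-byte form → D4 8B.
Concatenated (14 bytes): E7 87 BB 56 F0 90 81 9B F0 9F 92 B2 D4 8B.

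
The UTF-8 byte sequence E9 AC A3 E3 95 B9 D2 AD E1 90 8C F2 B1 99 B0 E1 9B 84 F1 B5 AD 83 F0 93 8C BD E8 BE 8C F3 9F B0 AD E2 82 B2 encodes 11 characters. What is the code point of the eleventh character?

U+20B2

Offset 0: leading byte 0xE9 = 11101001 → 3-byte char #1 = E9 AC A3.
Offset 3: leading byte 0xE3 = 11100011 → 3-byte char #2 = E3 95 B9.
Offset 6: leading byte 0xD2 = 11010010 → 2-byte char #3 = D2 AD.
Offset 8: leading byte 0xE1 = 11100001 → 3-byte char #4 = E1 90 8C.
Offset 11: leading byte 0xF2 = 11110010 → 4-byte char #5 = F2 B1 99 B0.
Offset 15: leading byte 0xE1 = 11100001 → 3-byte char #6 = E1 9B 84.
Offset 18: leading byte 0xF1 = 11110001 → 4-byte char #7 = F1 B5 AD 83.
Offset 22: leading byte 0xF0 = 11110000 → 4-byte char #8 = F0 93 8C BD.
Offset 26: leading byte 0xE8 = 11101000 → 3-byte char #9 = E8 BE 8C.
Offset 29: leading byte 0xF3 = 11110011 → 4-byte char #10 = F3 9F B0 AD.
Offset 33: leading byte 0xE2 = 11100010 → 3-byte char #11 = E2 82 B2.
Leading byte 0xE2 = 11100010 matches 1110xxxx → 3-byte sequence.
Byte 1: 0xE2 = 11100010, payload 0010 (4 bits).
Byte 2: 0x82 = 10000010 (10xxxxxx ✓), payload 000010.
Byte 3: 0xB2 = 10110010 (10xxxxxx ✓), payload 110010.
Concatenate: 0010000010110010 = 0x20B2 (16 bits → U+20B2).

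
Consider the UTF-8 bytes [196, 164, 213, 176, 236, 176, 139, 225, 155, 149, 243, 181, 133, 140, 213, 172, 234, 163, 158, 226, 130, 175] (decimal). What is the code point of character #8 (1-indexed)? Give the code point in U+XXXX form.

U+20AF

Offset 0: leading byte 0xC4 = 11000100 → 2-byte char #1 = C4 A4.
Offset 2: leading byte 0xD5 = 11010101 → 2-byte char #2 = D5 B0.
Offset 4: leading byte 0xEC = 11101100 → 3-byte char #3 = EC B0 8B.
Offset 7: leading byte 0xE1 = 11100001 → 3-byte char #4 = E1 9B 95.
Offset 10: leading byte 0xF3 = 11110011 → 4-byte char #5 = F3 B5 85 8C.
Offset 14: leading byte 0xD5 = 11010101 → 2-byte char #6 = D5 AC.
Offset 16: leading byte 0xEA = 11101010 → 3-byte char #7 = EA A3 9E.
Offset 19: leading byte 0xE2 = 11100010 → 3-byte char #8 = E2 82 AF.
Leading byte 0xE2 = 11100010 matches 1110xxxx → 3-byte sequence.
Byte 1: 0xE2 = 11100010, payload 0010 (4 bits).
Byte 2: 0x82 = 10000010 (10xxxxxx ✓), payload 000010.
Byte 3: 0xAF = 10101111 (10xxxxxx ✓), payload 101111.
Concatenate: 0010000010101111 = 0x20AF (16 bits → U+20AF).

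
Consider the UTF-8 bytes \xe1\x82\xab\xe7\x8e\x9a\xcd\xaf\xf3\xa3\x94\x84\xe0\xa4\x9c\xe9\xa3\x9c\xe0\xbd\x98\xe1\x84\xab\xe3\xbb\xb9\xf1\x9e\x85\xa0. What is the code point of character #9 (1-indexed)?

U+3EF9

Offset 0: leading byte 0xE1 = 11100001 → 3-byte char #1 = E1 82 AB.
Offset 3: leading byte 0xE7 = 11100111 → 3-byte char #2 = E7 8E 9A.
Offset 6: leading byte 0xCD = 11001101 → 2-byte char #3 = CD AF.
Offset 8: leading byte 0xF3 = 11110011 → 4-byte char #4 = F3 A3 94 84.
Offset 12: leading byte 0xE0 = 11100000 → 3-byte char #5 = E0 A4 9C.
Offset 15: leading byte 0xE9 = 11101001 → 3-byte char #6 = E9 A3 9C.
Offset 18: leading byte 0xE0 = 11100000 → 3-byte char #7 = E0 BD 98.
Offset 21: leading byte 0xE1 = 11100001 → 3-byte char #8 = E1 84 AB.
Offset 24: leading byte 0xE3 = 11100011 → 3-byte char #9 = E3 BB B9.
Leading byte 0xE3 = 11100011 matches 1110xxxx → 3-byte sequence.
Byte 1: 0xE3 = 11100011, payload 0011 (4 bits).
Byte 2: 0xBB = 10111011 (10xxxxxx ✓), payload 111011.
Byte 3: 0xB9 = 10111001 (10xxxxxx ✓), payload 111001.
Concatenate: 0011111011111001 = 0x3EF9 (16 bits → U+3EF9).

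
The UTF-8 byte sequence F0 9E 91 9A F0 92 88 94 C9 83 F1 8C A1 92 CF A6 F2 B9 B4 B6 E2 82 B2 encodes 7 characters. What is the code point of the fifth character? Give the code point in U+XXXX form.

U+03E6

Offset 0: leading byte 0xF0 = 11110000 → 4-byte char #1 = F0 9E 91 9A.
Offset 4: leading byte 0xF0 = 11110000 → 4-byte char #2 = F0 92 88 94.
Offset 8: leading byte 0xC9 = 11001001 → 2-byte char #3 = C9 83.
Offset 10: leading byte 0xF1 = 11110001 → 4-byte char #4 = F1 8C A1 92.
Offset 14: leading byte 0xCF = 11001111 → 2-byte char #5 = CF A6.
Leading byte 0xCF = 11001111 matches 110xxxxx → 2-byte sequence.
Byte 1: 0xCF = 11001111, payload 01111 (5 bits).
Byte 2: 0xA6 = 10100110 (10xxxxxx ✓), payload 100110.
Concatenate: 01111100110 = 0x3E6 (11 bits → U+03E6).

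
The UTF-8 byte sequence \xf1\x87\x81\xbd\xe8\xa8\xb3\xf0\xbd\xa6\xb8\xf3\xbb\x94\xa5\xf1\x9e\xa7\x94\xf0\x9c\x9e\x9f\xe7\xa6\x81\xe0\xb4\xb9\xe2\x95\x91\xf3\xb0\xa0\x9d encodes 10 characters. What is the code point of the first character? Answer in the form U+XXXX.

U+4707D

Offset 0: leading byte 0xF1 = 11110001 → 4-byte char #1 = F1 87 81 BD.
Leading byte 0xF1 = 11110001 matches 11110xxx → 4-byte sequence.
Byte 1: 0xF1 = 11110001, payload 001 (3 bits).
Byte 2: 0x87 = 10000111 (10xxxxxx ✓), payload 000111.
Byte 3: 0x81 = 10000001 (10xxxxxx ✓), payload 000001.
Byte 4: 0xBD = 10111101 (10xxxxxx ✓), payload 111101.
Concatenate: 001000111000001111101 = 0x4707D (21 bits → U+4707D).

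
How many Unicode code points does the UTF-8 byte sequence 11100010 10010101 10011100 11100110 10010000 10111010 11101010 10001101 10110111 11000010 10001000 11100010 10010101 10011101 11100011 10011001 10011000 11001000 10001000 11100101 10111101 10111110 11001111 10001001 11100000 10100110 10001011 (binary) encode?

Byte at offset 0: 0xE2 = 11100010 → 3-byte char (#1). Advance 3.
Byte at offset 3: 0xE6 = 11100110 → 3-byte char (#2). Advance 3.
Byte at offset 6: 0xEA = 11101010 → 3-byte char (#3). Advance 3.
Byte at offset 9: 0xC2 = 11000010 → 2-byte char (#4). Advance 2.
Byte at offset 11: 0xE2 = 11100010 → 3-byte char (#5). Advance 3.
Byte at offset 14: 0xE3 = 11100011 → 3-byte char (#6). Advance 3.
Byte at offset 17: 0xC8 = 11001000 → 2-byte char (#7). Advance 2.
Byte at offset 19: 0xE5 = 11100101 → 3-byte char (#8). Advance 3.
Byte at offset 22: 0xCF = 11001111 → 2-byte char (#9). Advance 2.
Byte at offset 24: 0xE0 = 11100000 → 3-byte char (#10). Advance 3.
Reached end at offset 27 after 10 code points.

10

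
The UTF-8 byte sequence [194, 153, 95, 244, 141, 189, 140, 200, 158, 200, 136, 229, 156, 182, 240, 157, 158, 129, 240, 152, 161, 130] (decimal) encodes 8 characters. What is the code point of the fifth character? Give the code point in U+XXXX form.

U+0208

Offset 0: leading byte 0xC2 = 11000010 → 2-byte char #1 = C2 99.
Offset 2: leading byte 0x5F = 01011111 → 1-byte char #2 = 5F.
Offset 3: leading byte 0xF4 = 11110100 → 4-byte char #3 = F4 8D BD 8C.
Offset 7: leading byte 0xC8 = 11001000 → 2-byte char #4 = C8 9E.
Offset 9: leading byte 0xC8 = 11001000 → 2-byte char #5 = C8 88.
Leading byte 0xC8 = 11001000 matches 110xxxxx → 2-byte sequence.
Byte 1: 0xC8 = 11001000, payload 01000 (5 bits).
Byte 2: 0x88 = 10001000 (10xxxxxx ✓), payload 001000.
Concatenate: 01000001000 = 0x208 (11 bits → U+0208).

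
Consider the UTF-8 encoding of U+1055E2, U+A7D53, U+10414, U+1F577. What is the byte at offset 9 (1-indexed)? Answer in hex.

0xF0

1-indexed offset 9 is 0-indexed offset 8.
U+1055E2 → 4-byte form F4 85 97 A2 at offsets 0–3.
U+A7D53 → 4-byte form F2 A7 B5 93 at offsets 4–7.
U+10414 → 4-byte form F0 90 90 94 at offsets 8–11.
Offset 8 falls in char 3's range; it's byte 1 of F0 90 90 94 = 0xF0.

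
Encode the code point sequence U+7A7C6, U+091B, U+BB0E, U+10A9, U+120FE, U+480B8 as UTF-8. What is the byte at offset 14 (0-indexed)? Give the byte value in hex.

0x92

U+7A7C6 → 4-byte form F1 BA 9F 86 at offsets 0–3.
U+091B → 3-byte form E0 A4 9B at offsets 4–6.
U+BB0E → 3-byte form EB AC 8E at offsets 7–9.
U+10A9 → 3-byte form E1 82 A9 at offsets 10–12.
U+120FE → 4-byte form F0 92 83 BE at offsets 13–16.
Offset 14 falls in char 5's range; it's byte 2 of F0 92 83 BE = 0x92.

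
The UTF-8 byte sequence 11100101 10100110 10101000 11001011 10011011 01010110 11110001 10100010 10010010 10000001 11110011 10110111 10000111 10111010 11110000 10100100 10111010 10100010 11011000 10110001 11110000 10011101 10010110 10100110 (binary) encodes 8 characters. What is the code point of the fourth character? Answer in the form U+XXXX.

U+62481

Offset 0: leading byte 0xE5 = 11100101 → 3-byte char #1 = E5 A6 A8.
Offset 3: leading byte 0xCB = 11001011 → 2-byte char #2 = CB 9B.
Offset 5: leading byte 0x56 = 01010110 → 1-byte char #3 = 56.
Offset 6: leading byte 0xF1 = 11110001 → 4-byte char #4 = F1 A2 92 81.
Leading byte 0xF1 = 11110001 matches 11110xxx → 4-byte sequence.
Byte 1: 0xF1 = 11110001, payload 001 (3 bits).
Byte 2: 0xA2 = 10100010 (10xxxxxx ✓), payload 100010.
Byte 3: 0x92 = 10010010 (10xxxxxx ✓), payload 010010.
Byte 4: 0x81 = 10000001 (10xxxxxx ✓), payload 000001.
Concatenate: 001100010010010000001 = 0x62481 (21 bits → U+62481).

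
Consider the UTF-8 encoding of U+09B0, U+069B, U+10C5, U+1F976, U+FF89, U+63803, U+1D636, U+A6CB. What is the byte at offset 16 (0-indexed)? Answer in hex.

0xA3

U+09B0 → 3-byte form E0 A6 B0 at offsets 0–2.
U+069B → 2-byte form DA 9B at offsets 3–4.
U+10C5 → 3-byte form E1 83 85 at offsets 5–7.
U+1F976 → 4-byte form F0 9F A5 B6 at offsets 8–11.
U+FF89 → 3-byte form EF BE 89 at offsets 12–14.
U+63803 → 4-byte form F1 A3 A0 83 at offsets 15–18.
Offset 16 falls in char 6's range; it's byte 2 of F1 A3 A0 83 = 0xA3.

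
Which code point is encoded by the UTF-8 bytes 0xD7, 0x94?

Leading byte 0xD7 = 11010111 matches 110xxxxx → 2-byte sequence.
Byte 1: 0xD7 = 11010111, payload 10111 (5 bits).
Byte 2: 0x94 = 10010100 (10xxxxxx ✓), payload 010100.
Concatenate: 10111010100 = 0x5D4 (11 bits → U+05D4).

U+05D4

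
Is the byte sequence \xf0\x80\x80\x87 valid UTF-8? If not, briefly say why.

Leading byte 0xF0 = 11110000 → 4-byte form.
Continuation bytes all match 10xxxxxx. Payload decodes to 0x7.
But 0x7 < 0x10000, the minimum for a 4-byte sequence — this is an overlong encoding.

invalid (overlong encoding)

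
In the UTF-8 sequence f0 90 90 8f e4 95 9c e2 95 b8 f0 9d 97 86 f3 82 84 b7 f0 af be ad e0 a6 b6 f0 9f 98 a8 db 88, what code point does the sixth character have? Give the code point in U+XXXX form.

U+2FFAD

Offset 0: leading byte 0xF0 = 11110000 → 4-byte char #1 = F0 90 90 8F.
Offset 4: leading byte 0xE4 = 11100100 → 3-byte char #2 = E4 95 9C.
Offset 7: leading byte 0xE2 = 11100010 → 3-byte char #3 = E2 95 B8.
Offset 10: leading byte 0xF0 = 11110000 → 4-byte char #4 = F0 9D 97 86.
Offset 14: leading byte 0xF3 = 11110011 → 4-byte char #5 = F3 82 84 B7.
Offset 18: leading byte 0xF0 = 11110000 → 4-byte char #6 = F0 AF BE AD.
Leading byte 0xF0 = 11110000 matches 11110xxx → 4-byte sequence.
Byte 1: 0xF0 = 11110000, payload 000 (3 bits).
Byte 2: 0xAF = 10101111 (10xxxxxx ✓), payload 101111.
Byte 3: 0xBE = 10111110 (10xxxxxx ✓), payload 111110.
Byte 4: 0xAD = 10101101 (10xxxxxx ✓), payload 101101.
Concatenate: 000101111111110101101 = 0x2FFAD (21 bits → U+2FFAD).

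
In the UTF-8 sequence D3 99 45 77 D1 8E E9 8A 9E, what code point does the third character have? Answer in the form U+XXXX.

U+0077

Offset 0: leading byte 0xD3 = 11010011 → 2-byte char #1 = D3 99.
Offset 2: leading byte 0x45 = 01000101 → 1-byte char #2 = 45.
Offset 3: leading byte 0x77 = 01110111 → 1-byte char #3 = 77.
Leading byte 0x77 = 01110111 matches 0xxxxxxx → 1-byte sequence.
Byte 1: 0x77 = 01110111, payload 1110111 (7 bits).
Concatenate: 1110111 = 0x77 (7 bits → U+0077).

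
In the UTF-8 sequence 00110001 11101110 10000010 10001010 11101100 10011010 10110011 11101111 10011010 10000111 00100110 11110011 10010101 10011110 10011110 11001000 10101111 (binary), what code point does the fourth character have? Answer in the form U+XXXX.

Offset 0: leading byte 0x31 = 00110001 → 1-byte char #1 = 31.
Offset 1: leading byte 0xEE = 11101110 → 3-byte char #2 = EE 82 8A.
Offset 4: leading byte 0xEC = 11101100 → 3-byte char #3 = EC 9A B3.
Offset 7: leading byte 0xEF = 11101111 → 3-byte char #4 = EF 9A 87.
Leading byte 0xEF = 11101111 matches 1110xxxx → 3-byte sequence.
Byte 1: 0xEF = 11101111, payload 1111 (4 bits).
Byte 2: 0x9A = 10011010 (10xxxxxx ✓), payload 011010.
Byte 3: 0x87 = 10000111 (10xxxxxx ✓), payload 000111.
Concatenate: 1111011010000111 = 0xF687 (16 bits → U+F687).

U+F687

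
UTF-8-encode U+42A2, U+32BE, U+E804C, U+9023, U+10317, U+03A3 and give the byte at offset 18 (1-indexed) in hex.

1-indexed offset 18 is 0-indexed offset 17.
U+42A2 → 3-byte form E4 8A A2 at offsets 0–2.
U+32BE → 3-byte form E3 8A BE at offsets 3–5.
U+E804C → 4-byte form F3 A8 81 8C at offsets 6–9.
U+9023 → 3-byte form E9 80 A3 at offsets 10–12.
U+10317 → 4-byte form F0 90 8C 97 at offsets 13–16.
U+03A3 → 2-byte form CE A3 at offsets 17–18.
Offset 17 falls in char 6's range; it's byte 1 of CE A3 = 0xCE.

0xCE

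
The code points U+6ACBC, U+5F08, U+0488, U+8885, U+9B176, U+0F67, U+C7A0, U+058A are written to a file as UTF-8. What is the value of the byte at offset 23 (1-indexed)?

0xD6

1-indexed offset 23 is 0-indexed offset 22.
U+6ACBC → 4-byte form F1 AA B2 BC at offsets 0–3.
U+5F08 → 3-byte form E5 BC 88 at offsets 4–6.
U+0488 → 2-byte form D2 88 at offsets 7–8.
U+8885 → 3-byte form E8 A2 85 at offsets 9–11.
U+9B176 → 4-byte form F2 9B 85 B6 at offsets 12–15.
U+0F67 → 3-byte form E0 BD A7 at offsets 16–18.
U+C7A0 → 3-byte form EC 9E A0 at offsets 19–21.
U+058A → 2-byte form D6 8A at offsets 22–23.
Offset 22 falls in char 8's range; it's byte 1 of D6 8A = 0xD6.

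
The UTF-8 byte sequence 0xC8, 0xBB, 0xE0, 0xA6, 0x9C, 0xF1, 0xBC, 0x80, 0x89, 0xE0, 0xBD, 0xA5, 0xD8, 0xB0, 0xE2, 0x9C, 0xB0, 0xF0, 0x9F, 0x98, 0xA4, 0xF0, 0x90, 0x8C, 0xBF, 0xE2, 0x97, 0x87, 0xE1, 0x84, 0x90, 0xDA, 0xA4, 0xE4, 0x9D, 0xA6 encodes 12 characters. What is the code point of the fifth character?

Offset 0: leading byte 0xC8 = 11001000 → 2-byte char #1 = C8 BB.
Offset 2: leading byte 0xE0 = 11100000 → 3-byte char #2 = E0 A6 9C.
Offset 5: leading byte 0xF1 = 11110001 → 4-byte char #3 = F1 BC 80 89.
Offset 9: leading byte 0xE0 = 11100000 → 3-byte char #4 = E0 BD A5.
Offset 12: leading byte 0xD8 = 11011000 → 2-byte char #5 = D8 B0.
Leading byte 0xD8 = 11011000 matches 110xxxxx → 2-byte sequence.
Byte 1: 0xD8 = 11011000, payload 11000 (5 bits).
Byte 2: 0xB0 = 10110000 (10xxxxxx ✓), payload 110000.
Concatenate: 11000110000 = 0x630 (11 bits → U+0630).

U+0630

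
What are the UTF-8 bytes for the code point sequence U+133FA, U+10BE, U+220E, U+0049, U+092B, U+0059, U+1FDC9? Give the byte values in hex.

F0 93 8F BA E1 82 BE E2 88 8E 49 E0 A4 AB 59 F0 9F B7 89

U+133FA: 4-byte form → F0 93 8F BA.
U+10BE: 3-byte form → E1 82 BE.
U+220E: 3-byte form → E2 88 8E.
U+0049: 1-byte form → 49.
U+092B: 3-byte form → E0 A4 AB.
U+0059: 1-byte form → 59.
U+1FDC9: 4-byte form → F0 9F B7 89.
Concatenated (19 bytes): F0 93 8F BA E1 82 BE E2 88 8E 49 E0 A4 AB 59 F0 9F B7 89.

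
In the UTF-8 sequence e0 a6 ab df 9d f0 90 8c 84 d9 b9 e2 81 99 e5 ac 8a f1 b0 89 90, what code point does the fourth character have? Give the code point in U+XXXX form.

U+0679

Offset 0: leading byte 0xE0 = 11100000 → 3-byte char #1 = E0 A6 AB.
Offset 3: leading byte 0xDF = 11011111 → 2-byte char #2 = DF 9D.
Offset 5: leading byte 0xF0 = 11110000 → 4-byte char #3 = F0 90 8C 84.
Offset 9: leading byte 0xD9 = 11011001 → 2-byte char #4 = D9 B9.
Leading byte 0xD9 = 11011001 matches 110xxxxx → 2-byte sequence.
Byte 1: 0xD9 = 11011001, payload 11001 (5 bits).
Byte 2: 0xB9 = 10111001 (10xxxxxx ✓), payload 111001.
Concatenate: 11001111001 = 0x679 (11 bits → U+0679).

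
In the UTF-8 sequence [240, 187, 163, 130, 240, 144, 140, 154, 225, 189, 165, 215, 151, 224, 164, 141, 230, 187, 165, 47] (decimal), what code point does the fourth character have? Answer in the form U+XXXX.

Offset 0: leading byte 0xF0 = 11110000 → 4-byte char #1 = F0 BB A3 82.
Offset 4: leading byte 0xF0 = 11110000 → 4-byte char #2 = F0 90 8C 9A.
Offset 8: leading byte 0xE1 = 11100001 → 3-byte char #3 = E1 BD A5.
Offset 11: leading byte 0xD7 = 11010111 → 2-byte char #4 = D7 97.
Leading byte 0xD7 = 11010111 matches 110xxxxx → 2-byte sequence.
Byte 1: 0xD7 = 11010111, payload 10111 (5 bits).
Byte 2: 0x97 = 10010111 (10xxxxxx ✓), payload 010111.
Concatenate: 10111010111 = 0x5D7 (11 bits → U+05D7).

U+05D7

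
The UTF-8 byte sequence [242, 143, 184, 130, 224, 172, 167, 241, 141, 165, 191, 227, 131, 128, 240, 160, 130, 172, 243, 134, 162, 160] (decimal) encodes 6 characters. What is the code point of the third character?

Offset 0: leading byte 0xF2 = 11110010 → 4-byte char #1 = F2 8F B8 82.
Offset 4: leading byte 0xE0 = 11100000 → 3-byte char #2 = E0 AC A7.
Offset 7: leading byte 0xF1 = 11110001 → 4-byte char #3 = F1 8D A5 BF.
Leading byte 0xF1 = 11110001 matches 11110xxx → 4-byte sequence.
Byte 1: 0xF1 = 11110001, payload 001 (3 bits).
Byte 2: 0x8D = 10001101 (10xxxxxx ✓), payload 001101.
Byte 3: 0xA5 = 10100101 (10xxxxxx ✓), payload 100101.
Byte 4: 0xBF = 10111111 (10xxxxxx ✓), payload 111111.
Concatenate: 001001101100101111111 = 0x4D97F (21 bits → U+4D97F).

U+4D97F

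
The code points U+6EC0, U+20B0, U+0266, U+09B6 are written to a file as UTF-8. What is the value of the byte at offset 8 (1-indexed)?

0xA6

1-indexed offset 8 is 0-indexed offset 7.
U+6EC0 → 3-byte form E6 BB 80 at offsets 0–2.
U+20B0 → 3-byte form E2 82 B0 at offsets 3–5.
U+0266 → 2-byte form C9 A6 at offsets 6–7.
Offset 7 falls in char 3's range; it's byte 2 of C9 A6 = 0xA6.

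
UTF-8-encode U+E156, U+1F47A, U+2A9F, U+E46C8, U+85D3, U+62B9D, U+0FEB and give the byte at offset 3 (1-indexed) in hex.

0x96

1-indexed offset 3 is 0-indexed offset 2.
U+E156 → 3-byte form EE 85 96 at offsets 0–2.
Offset 2 falls in char 1's range; it's byte 3 of EE 85 96 = 0x96.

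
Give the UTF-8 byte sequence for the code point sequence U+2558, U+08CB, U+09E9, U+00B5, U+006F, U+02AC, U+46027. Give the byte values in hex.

E2 95 98 E0 A3 8B E0 A7 A9 C2 B5 6F CA AC F1 86 80 A7

U+2558: 3-byte form → E2 95 98.
U+08CB: 3-byte form → E0 A3 8B.
U+09E9: 3-byte form → E0 A7 A9.
U+00B5: 2-byte form → C2 B5.
U+006F: 1-byte form → 6F.
U+02AC: 2-byte form → CA AC.
U+46027: 4-byte form → F1 86 80 A7.
Concatenated (18 bytes): E2 95 98 E0 A3 8B E0 A7 A9 C2 B5 6F CA AC F1 86 80 A7.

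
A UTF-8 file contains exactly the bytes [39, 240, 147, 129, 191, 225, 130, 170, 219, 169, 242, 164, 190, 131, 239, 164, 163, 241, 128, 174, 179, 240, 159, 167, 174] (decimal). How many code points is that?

8

Byte at offset 0: 0x27 = 00100111 → 1-byte char (#1). Advance 1.
Byte at offset 1: 0xF0 = 11110000 → 4-byte char (#2). Advance 4.
Byte at offset 5: 0xE1 = 11100001 → 3-byte char (#3). Advance 3.
Byte at offset 8: 0xDB = 11011011 → 2-byte char (#4). Advance 2.
Byte at offset 10: 0xF2 = 11110010 → 4-byte char (#5). Advance 4.
Byte at offset 14: 0xEF = 11101111 → 3-byte char (#6). Advance 3.
Byte at offset 17: 0xF1 = 11110001 → 4-byte char (#7). Advance 4.
Byte at offset 21: 0xF0 = 11110000 → 4-byte char (#8). Advance 4.
Reached end at offset 25 after 8 code points.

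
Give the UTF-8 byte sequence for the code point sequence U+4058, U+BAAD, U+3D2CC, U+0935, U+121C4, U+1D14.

U+4058: 3-byte form → E4 81 98.
U+BAAD: 3-byte form → EB AA AD.
U+3D2CC: 4-byte form → F0 BD 8B 8C.
U+0935: 3-byte form → E0 A4 B5.
U+121C4: 4-byte form → F0 92 87 84.
U+1D14: 3-byte form → E1 B4 94.
Concatenated (20 bytes): E4 81 98 EB AA AD F0 BD 8B 8C E0 A4 B5 F0 92 87 84 E1 B4 94.

E4 81 98 EB AA AD F0 BD 8B 8C E0 A4 B5 F0 92 87 84 E1 B4 94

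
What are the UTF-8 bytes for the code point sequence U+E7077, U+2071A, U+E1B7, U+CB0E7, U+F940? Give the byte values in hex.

F3 A7 81 B7 F0 A0 9C 9A EE 86 B7 F3 8B 83 A7 EF A5 80

U+E7077: 4-byte form → F3 A7 81 B7.
U+2071A: 4-byte form → F0 A0 9C 9A.
U+E1B7: 3-byte form → EE 86 B7.
U+CB0E7: 4-byte form → F3 8B 83 A7.
U+F940: 3-byte form → EF A5 80.
Concatenated (18 bytes): F3 A7 81 B7 F0 A0 9C 9A EE 86 B7 F3 8B 83 A7 EF A5 80.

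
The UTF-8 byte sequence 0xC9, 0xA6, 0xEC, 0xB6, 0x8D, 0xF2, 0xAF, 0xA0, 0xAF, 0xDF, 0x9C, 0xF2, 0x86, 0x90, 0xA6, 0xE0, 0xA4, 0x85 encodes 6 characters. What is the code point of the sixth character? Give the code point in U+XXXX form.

Offset 0: leading byte 0xC9 = 11001001 → 2-byte char #1 = C9 A6.
Offset 2: leading byte 0xEC = 11101100 → 3-byte char #2 = EC B6 8D.
Offset 5: leading byte 0xF2 = 11110010 → 4-byte char #3 = F2 AF A0 AF.
Offset 9: leading byte 0xDF = 11011111 → 2-byte char #4 = DF 9C.
Offset 11: leading byte 0xF2 = 11110010 → 4-byte char #5 = F2 86 90 A6.
Offset 15: leading byte 0xE0 = 11100000 → 3-byte char #6 = E0 A4 85.
Leading byte 0xE0 = 11100000 matches 1110xxxx → 3-byte sequence.
Byte 1: 0xE0 = 11100000, payload 0000 (4 bits).
Byte 2: 0xA4 = 10100100 (10xxxxxx ✓), payload 100100.
Byte 3: 0x85 = 10000101 (10xxxxxx ✓), payload 000101.
Concatenate: 0000100100000101 = 0x905 (16 bits → U+0905).

U+0905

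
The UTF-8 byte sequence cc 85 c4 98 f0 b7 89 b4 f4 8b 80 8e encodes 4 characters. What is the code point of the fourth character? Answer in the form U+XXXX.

Offset 0: leading byte 0xCC = 11001100 → 2-byte char #1 = CC 85.
Offset 2: leading byte 0xC4 = 11000100 → 2-byte char #2 = C4 98.
Offset 4: leading byte 0xF0 = 11110000 → 4-byte char #3 = F0 B7 89 B4.
Offset 8: leading byte 0xF4 = 11110100 → 4-byte char #4 = F4 8B 80 8E.
Leading byte 0xF4 = 11110100 matches 11110xxx → 4-byte sequence.
Byte 1: 0xF4 = 11110100, payload 100 (3 bits).
Byte 2: 0x8B = 10001011 (10xxxxxx ✓), payload 001011.
Byte 3: 0x80 = 10000000 (10xxxxxx ✓), payload 000000.
Byte 4: 0x8E = 10001110 (10xxxxxx ✓), payload 001110.
Concatenate: 100001011000000001110 = 0x10B00E (21 bits → U+10B00E).

U+10B00E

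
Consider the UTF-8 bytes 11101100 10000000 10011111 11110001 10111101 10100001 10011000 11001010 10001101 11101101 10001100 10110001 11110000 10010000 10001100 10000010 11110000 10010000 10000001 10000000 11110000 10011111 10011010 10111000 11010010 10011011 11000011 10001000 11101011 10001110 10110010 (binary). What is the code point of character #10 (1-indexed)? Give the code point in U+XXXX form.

U+B3B2

Offset 0: leading byte 0xEC = 11101100 → 3-byte char #1 = EC 80 9F.
Offset 3: leading byte 0xF1 = 11110001 → 4-byte char #2 = F1 BD A1 98.
Offset 7: leading byte 0xCA = 11001010 → 2-byte char #3 = CA 8D.
Offset 9: leading byte 0xED = 11101101 → 3-byte char #4 = ED 8C B1.
Offset 12: leading byte 0xF0 = 11110000 → 4-byte char #5 = F0 90 8C 82.
Offset 16: leading byte 0xF0 = 11110000 → 4-byte char #6 = F0 90 81 80.
Offset 20: leading byte 0xF0 = 11110000 → 4-byte char #7 = F0 9F 9A B8.
Offset 24: leading byte 0xD2 = 11010010 → 2-byte char #8 = D2 9B.
Offset 26: leading byte 0xC3 = 11000011 → 2-byte char #9 = C3 88.
Offset 28: leading byte 0xEB = 11101011 → 3-byte char #10 = EB 8E B2.
Leading byte 0xEB = 11101011 matches 1110xxxx → 3-byte sequence.
Byte 1: 0xEB = 11101011, payload 1011 (4 bits).
Byte 2: 0x8E = 10001110 (10xxxxxx ✓), payload 001110.
Byte 3: 0xB2 = 10110010 (10xxxxxx ✓), payload 110010.
Concatenate: 1011001110110010 = 0xB3B2 (16 bits → U+B3B2).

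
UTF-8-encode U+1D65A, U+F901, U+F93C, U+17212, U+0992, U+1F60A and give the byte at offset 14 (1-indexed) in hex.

1-indexed offset 14 is 0-indexed offset 13.
U+1D65A → 4-byte form F0 9D 99 9A at offsets 0–3.
U+F901 → 3-byte form EF A4 81 at offsets 4–6.
U+F93C → 3-byte form EF A4 BC at offsets 7–9.
U+17212 → 4-byte form F0 97 88 92 at offsets 10–13.
Offset 13 falls in char 4's range; it's byte 4 of F0 97 88 92 = 0x92.

0x92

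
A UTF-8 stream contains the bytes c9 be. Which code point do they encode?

Leading byte 0xC9 = 11001001 matches 110xxxxx → 2-byte sequence.
Byte 1: 0xC9 = 11001001, payload 01001 (5 bits).
Byte 2: 0xBE = 10111110 (10xxxxxx ✓), payload 111110.
Concatenate: 01001111110 = 0x27E (11 bits → U+027E).

U+027E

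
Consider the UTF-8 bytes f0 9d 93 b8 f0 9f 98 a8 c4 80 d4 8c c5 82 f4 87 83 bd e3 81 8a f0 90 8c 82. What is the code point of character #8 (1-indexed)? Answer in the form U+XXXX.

Offset 0: leading byte 0xF0 = 11110000 → 4-byte char #1 = F0 9D 93 B8.
Offset 4: leading byte 0xF0 = 11110000 → 4-byte char #2 = F0 9F 98 A8.
Offset 8: leading byte 0xC4 = 11000100 → 2-byte char #3 = C4 80.
Offset 10: leading byte 0xD4 = 11010100 → 2-byte char #4 = D4 8C.
Offset 12: leading byte 0xC5 = 11000101 → 2-byte char #5 = C5 82.
Offset 14: leading byte 0xF4 = 11110100 → 4-byte char #6 = F4 87 83 BD.
Offset 18: leading byte 0xE3 = 11100011 → 3-byte char #7 = E3 81 8A.
Offset 21: leading byte 0xF0 = 11110000 → 4-byte char #8 = F0 90 8C 82.
Leading byte 0xF0 = 11110000 matches 11110xxx → 4-byte sequence.
Byte 1: 0xF0 = 11110000, payload 000 (3 bits).
Byte 2: 0x90 = 10010000 (10xxxxxx ✓), payload 010000.
Byte 3: 0x8C = 10001100 (10xxxxxx ✓), payload 001100.
Byte 4: 0x82 = 10000010 (10xxxxxx ✓), payload 000010.
Concatenate: 000010000001100000010 = 0x10302 (21 bits → U+10302).

U+10302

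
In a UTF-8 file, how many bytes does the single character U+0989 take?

3

U+0989 = 0x989. UTF-8 uses 1 byte below 0x80, 2 below 0x800, 3 below 0x10000, 4 up to 0x10FFFF. 0x989 is in U+0800–U+FFFF → 3 bytes.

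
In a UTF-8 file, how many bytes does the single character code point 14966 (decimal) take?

U+3A76 = 0x3A76. UTF-8 uses 1 byte below 0x80, 2 below 0x800, 3 below 0x10000, 4 up to 0x10FFFF. 0x3A76 is in U+0800–U+FFFF → 3 bytes.

3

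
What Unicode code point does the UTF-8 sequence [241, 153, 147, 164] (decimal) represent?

Leading byte 0xF1 = 11110001 matches 11110xxx → 4-byte sequence.
Byte 1: 0xF1 = 11110001, payload 001 (3 bits).
Byte 2: 0x99 = 10011001 (10xxxxxx ✓), payload 011001.
Byte 3: 0x93 = 10010011 (10xxxxxx ✓), payload 010011.
Byte 4: 0xA4 = 10100100 (10xxxxxx ✓), payload 100100.
Concatenate: 001011001010011100100 = 0x594E4 (21 bits → U+594E4).

U+594E4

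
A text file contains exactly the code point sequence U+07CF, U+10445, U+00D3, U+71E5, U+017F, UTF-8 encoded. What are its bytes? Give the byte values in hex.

DF 8F F0 90 91 85 C3 93 E7 87 A5 C5 BF

U+07CF: 2-byte form → DF 8F.
U+10445: 4-byte form → F0 90 91 85.
U+00D3: 2-byte form → C3 93.
U+71E5: 3-byte form → E7 87 A5.
U+017F: 2-byte form → C5 BF.
Concatenated (13 bytes): DF 8F F0 90 91 85 C3 93 E7 87 A5 C5 BF.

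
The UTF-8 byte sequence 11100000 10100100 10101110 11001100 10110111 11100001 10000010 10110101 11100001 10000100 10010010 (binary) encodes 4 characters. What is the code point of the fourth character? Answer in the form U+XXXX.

U+1112

Offset 0: leading byte 0xE0 = 11100000 → 3-byte char #1 = E0 A4 AE.
Offset 3: leading byte 0xCC = 11001100 → 2-byte char #2 = CC B7.
Offset 5: leading byte 0xE1 = 11100001 → 3-byte char #3 = E1 82 B5.
Offset 8: leading byte 0xE1 = 11100001 → 3-byte char #4 = E1 84 92.
Leading byte 0xE1 = 11100001 matches 1110xxxx → 3-byte sequence.
Byte 1: 0xE1 = 11100001, payload 0001 (4 bits).
Byte 2: 0x84 = 10000100 (10xxxxxx ✓), payload 000100.
Byte 3: 0x92 = 10010010 (10xxxxxx ✓), payload 010010.
Concatenate: 0001000100010010 = 0x1112 (16 bits → U+1112).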